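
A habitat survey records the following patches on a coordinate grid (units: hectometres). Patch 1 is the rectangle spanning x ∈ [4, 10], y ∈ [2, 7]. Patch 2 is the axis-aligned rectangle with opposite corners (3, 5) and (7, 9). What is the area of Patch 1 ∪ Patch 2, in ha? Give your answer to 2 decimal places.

40.00

By inclusion–exclusion:
Individual areas: |Patch 1| = 30, |Patch 2| = 16.
|Patch 1∩Patch 2|: x∈[4,7], y∈[5,7] → 3·2 = 6.
|Patch 1 ∪ Patch 2| = 46 − 6 = 40.00.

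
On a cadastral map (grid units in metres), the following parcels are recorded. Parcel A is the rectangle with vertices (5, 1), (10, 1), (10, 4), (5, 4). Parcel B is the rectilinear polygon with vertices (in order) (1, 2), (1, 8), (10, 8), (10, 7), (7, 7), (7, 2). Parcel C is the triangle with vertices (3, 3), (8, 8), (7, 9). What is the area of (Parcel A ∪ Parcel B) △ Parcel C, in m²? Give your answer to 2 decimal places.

46.67

|Parcel A ∪ Parcel B| = 50.
|(Parcel A ∪ Parcel B) ∩ Parcel C| = 4.1667.
|(Parcel A ∪ Parcel B) △ Parcel C| = 50 + 5 − 8.3333 = 46.67.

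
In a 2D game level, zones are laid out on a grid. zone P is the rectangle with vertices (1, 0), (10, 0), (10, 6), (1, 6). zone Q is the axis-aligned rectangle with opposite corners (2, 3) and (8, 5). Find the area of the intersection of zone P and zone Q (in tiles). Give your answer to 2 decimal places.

12.00

|zone P∩zone Q|: x∈[2,8], y∈[3,5] → 6·2 = 12.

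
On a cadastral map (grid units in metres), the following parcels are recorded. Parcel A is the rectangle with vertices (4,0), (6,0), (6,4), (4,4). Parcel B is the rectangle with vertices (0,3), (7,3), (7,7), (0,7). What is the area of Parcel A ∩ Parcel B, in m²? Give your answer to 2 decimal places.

2.00

|Parcel A∩Parcel B|: x∈[4,6], y∈[3,4] → 2·1 = 2.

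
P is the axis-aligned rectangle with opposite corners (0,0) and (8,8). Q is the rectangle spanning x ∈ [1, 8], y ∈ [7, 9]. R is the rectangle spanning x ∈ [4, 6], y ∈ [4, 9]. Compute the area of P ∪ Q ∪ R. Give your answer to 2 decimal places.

By inclusion–exclusion:
Individual areas: |P| = 64, |Q| = 14, |R| = 10.
|P∩Q|: x∈[1,8], y∈[7,8] → 7·1 = 7.
|P∩R|: x∈[4,6], y∈[4,8] → 2·4 = 8.
|Q∩R|: x∈[4,6], y∈[7,9] → 2·2 = 4.
|P∩Q∩R| = 2.
|P ∪ Q ∪ R| = 88 − 19 + 2 = 71.00.

71.00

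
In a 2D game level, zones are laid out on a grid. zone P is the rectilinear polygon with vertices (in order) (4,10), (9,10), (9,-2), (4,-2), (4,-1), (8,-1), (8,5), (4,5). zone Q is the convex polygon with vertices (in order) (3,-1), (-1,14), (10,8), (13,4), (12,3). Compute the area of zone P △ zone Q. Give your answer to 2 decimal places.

|zone P| = 36, |zone Q| = 100.5, |zone P∩zone Q| = 26.6162.
|zone P △ zone Q| = |zone P| + |zone Q| − 2·|zone P∩zone Q| = 36 + 100.5 − 53.2323 = 83.27.

83.27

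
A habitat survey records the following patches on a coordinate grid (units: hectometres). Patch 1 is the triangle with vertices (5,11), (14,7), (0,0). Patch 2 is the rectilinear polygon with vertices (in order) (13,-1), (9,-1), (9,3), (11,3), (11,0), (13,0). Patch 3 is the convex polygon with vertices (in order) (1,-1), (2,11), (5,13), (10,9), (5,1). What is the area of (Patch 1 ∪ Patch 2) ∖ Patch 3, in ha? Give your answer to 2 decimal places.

26.09

|Patch 1 ∪ Patch 2| = 69.5.
|(Patch 1 ∪ Patch 2) ∩ Patch 3| = 43.4092.
|(Patch 1 ∪ Patch 2) ∖ Patch 3| = 69.5 − 43.4092 = 26.09.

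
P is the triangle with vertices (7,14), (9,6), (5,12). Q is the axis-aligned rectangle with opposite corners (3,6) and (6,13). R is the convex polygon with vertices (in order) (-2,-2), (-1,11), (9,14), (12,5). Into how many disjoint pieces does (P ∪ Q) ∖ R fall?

(P ∪ Q) ∖ R splits into 2 disjoint pieces (area 1.0667, area 0.299).

2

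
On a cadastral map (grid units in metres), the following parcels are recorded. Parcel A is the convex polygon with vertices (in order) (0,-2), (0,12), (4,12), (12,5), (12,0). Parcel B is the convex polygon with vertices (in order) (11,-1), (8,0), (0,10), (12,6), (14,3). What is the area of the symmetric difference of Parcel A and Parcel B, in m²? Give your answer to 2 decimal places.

79.66

|Parcel A| = 128, |Parcel B| = 63.5, |Parcel A∩Parcel B| = 55.9182.
|Parcel A △ Parcel B| = |Parcel A| + |Parcel B| − 2·|Parcel A∩Parcel B| = 128 + 63.5 − 111.8364 = 79.66.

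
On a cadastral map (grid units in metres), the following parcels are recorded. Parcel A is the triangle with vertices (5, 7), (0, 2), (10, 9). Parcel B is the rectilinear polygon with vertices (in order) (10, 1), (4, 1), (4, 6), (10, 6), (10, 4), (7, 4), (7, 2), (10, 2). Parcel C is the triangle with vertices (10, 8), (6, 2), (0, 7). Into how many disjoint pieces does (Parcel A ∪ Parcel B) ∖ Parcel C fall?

4

(Parcel A ∪ Parcel B) ∖ Parcel C splits into 4 disjoint pieces (area 0.8333, area 4, area 8.4167, area 1.334).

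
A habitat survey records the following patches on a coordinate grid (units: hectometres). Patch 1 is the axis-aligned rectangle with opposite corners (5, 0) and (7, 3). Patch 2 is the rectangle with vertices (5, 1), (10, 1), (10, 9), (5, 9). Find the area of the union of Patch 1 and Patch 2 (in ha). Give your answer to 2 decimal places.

42.00

By inclusion–exclusion:
Individual areas: |Patch 1| = 6, |Patch 2| = 40.
|Patch 1∩Patch 2|: x∈[5,7], y∈[1,3] → 2·2 = 4.
|Patch 1 ∪ Patch 2| = 46 − 4 = 42.00.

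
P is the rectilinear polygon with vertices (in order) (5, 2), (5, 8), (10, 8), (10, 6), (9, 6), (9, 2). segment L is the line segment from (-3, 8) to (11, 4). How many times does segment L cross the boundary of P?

2

The segment meets the boundary at (9,4.571), (5,5.714).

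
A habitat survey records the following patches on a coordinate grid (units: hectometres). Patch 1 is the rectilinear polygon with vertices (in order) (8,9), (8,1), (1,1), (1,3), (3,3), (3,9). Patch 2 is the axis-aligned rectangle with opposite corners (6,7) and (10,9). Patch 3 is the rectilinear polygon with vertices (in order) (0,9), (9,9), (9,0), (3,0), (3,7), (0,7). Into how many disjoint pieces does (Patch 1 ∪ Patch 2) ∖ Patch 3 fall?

(Patch 1 ∪ Patch 2) ∖ Patch 3 splits into 2 disjoint pieces (area 4, area 2).

2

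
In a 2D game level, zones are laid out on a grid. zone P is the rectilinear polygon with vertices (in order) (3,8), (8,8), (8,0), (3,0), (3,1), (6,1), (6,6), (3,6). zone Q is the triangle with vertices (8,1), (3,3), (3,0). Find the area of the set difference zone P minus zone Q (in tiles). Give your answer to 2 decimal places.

21.70

|zone P| = 25, |zone P∩zone Q| = 3.3.
|zone P ∖ zone Q| = |zone P| − |zone P∩zone Q| = 25 − 3.3 = 21.70.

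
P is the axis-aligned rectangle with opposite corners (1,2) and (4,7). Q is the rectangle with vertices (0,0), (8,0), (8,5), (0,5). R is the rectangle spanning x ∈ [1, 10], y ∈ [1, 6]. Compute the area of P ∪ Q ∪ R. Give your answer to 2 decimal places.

By inclusion–exclusion:
Individual areas: |P| = 15, |Q| = 40, |R| = 45.
|P∩Q|: x∈[1,4], y∈[2,5] → 3·3 = 9.
|P∩R|: x∈[1,4], y∈[2,6] → 3·4 = 12.
|Q∩R|: x∈[1,8], y∈[1,5] → 7·4 = 28.
|P∩Q∩R| = 9.
|P ∪ Q ∪ R| = 100 − 49 + 9 = 60.00.

60.00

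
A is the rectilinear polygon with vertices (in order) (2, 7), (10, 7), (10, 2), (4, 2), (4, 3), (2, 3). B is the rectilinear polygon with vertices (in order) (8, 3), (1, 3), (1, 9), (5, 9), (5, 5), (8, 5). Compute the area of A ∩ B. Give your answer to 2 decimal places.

The intersection is the polygon with vertices (5,7), (5,5), (8,5), (8,3), (4,3), (2,3), (2,7).
By the shoelace formula its area is 18.00.

18.00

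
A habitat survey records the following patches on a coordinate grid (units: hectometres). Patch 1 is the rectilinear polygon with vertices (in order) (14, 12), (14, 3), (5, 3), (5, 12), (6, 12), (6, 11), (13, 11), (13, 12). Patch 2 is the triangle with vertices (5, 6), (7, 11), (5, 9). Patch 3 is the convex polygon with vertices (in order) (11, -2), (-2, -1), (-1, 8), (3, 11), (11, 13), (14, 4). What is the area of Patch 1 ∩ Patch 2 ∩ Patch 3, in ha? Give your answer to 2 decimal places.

3.00

The intersection is the polygon with vertices (7,11), (5,6), (5,9).
By the shoelace formula its area is 3.00.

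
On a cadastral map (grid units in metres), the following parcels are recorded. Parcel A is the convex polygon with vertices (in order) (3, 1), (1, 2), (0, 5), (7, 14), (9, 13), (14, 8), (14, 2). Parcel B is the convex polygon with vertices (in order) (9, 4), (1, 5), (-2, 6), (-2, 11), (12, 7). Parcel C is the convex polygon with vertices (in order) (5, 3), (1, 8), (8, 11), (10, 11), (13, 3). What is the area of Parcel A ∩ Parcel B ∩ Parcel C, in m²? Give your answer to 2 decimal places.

The intersection is the polygon with vertices (11.44,7.16), (11.636,6.636), (9,4), (3.667,4.667), (1.676,7.155), (3,8.857), (4,9.286).
By the shoelace formula its area is 33.31.

33.31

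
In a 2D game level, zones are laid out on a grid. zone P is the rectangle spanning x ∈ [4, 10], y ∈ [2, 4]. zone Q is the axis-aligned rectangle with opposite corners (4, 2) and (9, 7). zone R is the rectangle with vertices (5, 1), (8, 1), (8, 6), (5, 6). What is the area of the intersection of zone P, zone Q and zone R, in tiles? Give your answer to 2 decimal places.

The intersection is the polygon with vertices (5,2), (5,4), (8,4), (8,2).
By the shoelace formula its area is 6.00.

6.00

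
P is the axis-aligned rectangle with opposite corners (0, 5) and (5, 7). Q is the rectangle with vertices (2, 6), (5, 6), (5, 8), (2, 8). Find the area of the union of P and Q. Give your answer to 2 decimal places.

13.00

By inclusion–exclusion:
Individual areas: |P| = 10, |Q| = 6.
|P∩Q|: x∈[2,5], y∈[6,7] → 3·1 = 3.
|P ∪ Q| = 16 − 3 = 13.00.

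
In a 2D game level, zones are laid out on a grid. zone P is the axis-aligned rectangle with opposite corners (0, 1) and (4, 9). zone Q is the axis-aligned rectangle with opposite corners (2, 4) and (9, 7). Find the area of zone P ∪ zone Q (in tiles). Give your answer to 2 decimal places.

By inclusion–exclusion:
Individual areas: |zone P| = 32, |zone Q| = 21.
|zone P∩zone Q|: x∈[2,4], y∈[4,7] → 2·3 = 6.
|zone P ∪ zone Q| = 53 − 6 = 47.00.

47.00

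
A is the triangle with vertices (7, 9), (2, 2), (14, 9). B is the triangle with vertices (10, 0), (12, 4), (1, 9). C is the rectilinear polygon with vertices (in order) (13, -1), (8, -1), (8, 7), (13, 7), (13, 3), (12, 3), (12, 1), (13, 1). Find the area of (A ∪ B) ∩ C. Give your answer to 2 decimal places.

15.52

The region (A ∪ B) ∩ C is the polygon with vertices (8.307,5.679), (12,4), (10,0), (8,2), (8,7), (10.571,7).
By the shoelace formula its area is 15.52.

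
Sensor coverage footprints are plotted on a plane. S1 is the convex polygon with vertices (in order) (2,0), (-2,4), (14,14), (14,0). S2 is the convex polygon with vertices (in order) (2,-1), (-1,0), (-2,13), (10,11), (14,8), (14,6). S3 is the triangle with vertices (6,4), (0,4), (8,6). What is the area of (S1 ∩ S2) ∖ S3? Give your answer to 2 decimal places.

|S1 ∩ S2| = 91.5824.
|(S1 ∩ S2) ∩ S3| = 6.
|(S1 ∩ S2) ∖ S3| = 91.5824 − 6 = 85.58.

85.58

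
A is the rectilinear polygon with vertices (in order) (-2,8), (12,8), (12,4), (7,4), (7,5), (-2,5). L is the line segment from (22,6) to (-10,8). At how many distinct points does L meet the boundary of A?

2

The segment meets the boundary at (-2,7.5), (12,6.625).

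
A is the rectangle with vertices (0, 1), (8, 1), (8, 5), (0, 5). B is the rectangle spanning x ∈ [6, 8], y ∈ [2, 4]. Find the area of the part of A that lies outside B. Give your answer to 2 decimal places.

28.00

|A∩B|: x∈[6,8], y∈[2,4] → 2·2 = 4.
|A| = 32.
|A ∖ B| = |A| − |A∩B| = 32 − 4 = 28.00.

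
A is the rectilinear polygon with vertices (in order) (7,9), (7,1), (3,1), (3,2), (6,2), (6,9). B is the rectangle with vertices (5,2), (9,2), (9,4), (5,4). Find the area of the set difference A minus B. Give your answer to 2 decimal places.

9.00

|A| = 11, |A∩B| = 2.
|A ∖ B| = |A| − |A∩B| = 11 − 2 = 9.00.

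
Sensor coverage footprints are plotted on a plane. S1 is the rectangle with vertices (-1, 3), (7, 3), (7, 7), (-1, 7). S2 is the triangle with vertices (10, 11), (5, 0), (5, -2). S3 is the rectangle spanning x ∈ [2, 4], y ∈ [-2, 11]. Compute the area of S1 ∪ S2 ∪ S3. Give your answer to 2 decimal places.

By inclusion–exclusion:
Individual areas: |S1| = 32, |S2| = 5, |S3| = 26.
|S1∩S2| = 0.4378.
|S1∩S3|: x∈[2,4], y∈[3,7] → 2·4 = 8.
|S2∩S3| = 0.
|S1∩S2∩S3| = 0.
|S1 ∪ S2 ∪ S3| = 63 − 8.4378 + 0 = 54.56.

54.56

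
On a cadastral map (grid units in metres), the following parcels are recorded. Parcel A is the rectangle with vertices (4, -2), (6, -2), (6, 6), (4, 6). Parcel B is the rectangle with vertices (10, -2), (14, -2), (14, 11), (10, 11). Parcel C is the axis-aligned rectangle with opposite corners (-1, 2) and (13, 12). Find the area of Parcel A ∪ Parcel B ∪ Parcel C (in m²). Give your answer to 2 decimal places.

By inclusion–exclusion:
Individual areas: |Parcel A| = 16, |Parcel B| = 52, |Parcel C| = 140.
|Parcel A∩Parcel B| = 0 (no overlap).
|Parcel A∩Parcel C|: x∈[4,6], y∈[2,6] → 2·4 = 8.
|Parcel B∩Parcel C|: x∈[10,13], y∈[2,11] → 3·9 = 27.
|Parcel A∩Parcel B∩Parcel C| = 0.
|Parcel A ∪ Parcel B ∪ Parcel C| = 208 − 35 + 0 = 173.00.

173.00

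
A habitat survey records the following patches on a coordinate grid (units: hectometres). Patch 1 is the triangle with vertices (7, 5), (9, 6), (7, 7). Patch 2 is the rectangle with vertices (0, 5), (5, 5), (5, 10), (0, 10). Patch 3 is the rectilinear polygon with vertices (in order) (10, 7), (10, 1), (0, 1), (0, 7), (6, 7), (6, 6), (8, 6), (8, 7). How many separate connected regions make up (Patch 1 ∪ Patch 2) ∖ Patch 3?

(Patch 1 ∪ Patch 2) ∖ Patch 3 splits into 2 disjoint pieces (area 0.75, area 15).

2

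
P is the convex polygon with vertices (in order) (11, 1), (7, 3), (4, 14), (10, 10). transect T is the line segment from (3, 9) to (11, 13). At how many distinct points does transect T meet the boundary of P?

The segment meets the boundary at (5.08,10.04), (7.857,11.429).

2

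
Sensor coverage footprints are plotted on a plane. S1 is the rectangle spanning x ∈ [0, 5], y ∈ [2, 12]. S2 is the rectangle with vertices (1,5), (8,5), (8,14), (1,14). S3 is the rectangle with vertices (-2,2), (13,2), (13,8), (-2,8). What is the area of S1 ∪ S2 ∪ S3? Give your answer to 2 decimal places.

136.00

By inclusion–exclusion:
Individual areas: |S1| = 50, |S2| = 63, |S3| = 90.
|S1∩S2|: x∈[1,5], y∈[5,12] → 4·7 = 28.
|S1∩S3|: x∈[0,5], y∈[2,8] → 5·6 = 30.
|S2∩S3|: x∈[1,8], y∈[5,8] → 7·3 = 21.
|S1∩S2∩S3| = 12.
|S1 ∪ S2 ∪ S3| = 203 − 79 + 12 = 136.00.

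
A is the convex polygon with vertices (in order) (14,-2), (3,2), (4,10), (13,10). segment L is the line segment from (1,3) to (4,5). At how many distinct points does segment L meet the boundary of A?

1

The segment meets the boundary at (3.318,4.545).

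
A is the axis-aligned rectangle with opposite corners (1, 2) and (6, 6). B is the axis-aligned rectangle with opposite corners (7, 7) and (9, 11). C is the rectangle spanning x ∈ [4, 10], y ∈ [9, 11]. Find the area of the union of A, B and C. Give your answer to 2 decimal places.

36.00

By inclusion–exclusion:
Individual areas: |A| = 20, |B| = 8, |C| = 12.
|A∩B| = 0 (no overlap).
|A∩C| = 0 (no overlap).
|B∩C|: x∈[7,9], y∈[9,11] → 2·2 = 4.
|A∩B∩C| = 0.
|A ∪ B ∪ C| = 40 − 4 + 0 = 36.00.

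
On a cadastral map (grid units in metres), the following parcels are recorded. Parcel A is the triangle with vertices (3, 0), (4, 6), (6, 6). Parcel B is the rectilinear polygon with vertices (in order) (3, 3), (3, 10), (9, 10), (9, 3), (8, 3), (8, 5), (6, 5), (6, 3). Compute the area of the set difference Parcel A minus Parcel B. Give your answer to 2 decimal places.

|Parcel A| = 6, |Parcel A∩Parcel B| = 4.5.
|Parcel A ∖ Parcel B| = |Parcel A| − |Parcel A∩Parcel B| = 6 − 4.5 = 1.50.

1.50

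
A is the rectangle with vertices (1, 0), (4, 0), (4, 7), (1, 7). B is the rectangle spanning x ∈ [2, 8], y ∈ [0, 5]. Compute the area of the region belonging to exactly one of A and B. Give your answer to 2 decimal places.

31.00

|A∩B|: x∈[2,4], y∈[0,5] → 2·5 = 10.
|A △ B| = |A| + |B| − 2·|A∩B| = 21 + 30 − 20 = 31.00.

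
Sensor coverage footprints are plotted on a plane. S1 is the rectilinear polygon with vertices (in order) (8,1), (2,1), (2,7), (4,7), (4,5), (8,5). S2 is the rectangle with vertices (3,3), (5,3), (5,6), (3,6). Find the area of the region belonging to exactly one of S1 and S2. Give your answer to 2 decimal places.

|S1| = 28, |S2| = 6, |S1∩S2| = 5.
|S1 △ S2| = |S1| + |S2| − 2·|S1∩S2| = 28 + 6 − 10 = 24.00.

24.00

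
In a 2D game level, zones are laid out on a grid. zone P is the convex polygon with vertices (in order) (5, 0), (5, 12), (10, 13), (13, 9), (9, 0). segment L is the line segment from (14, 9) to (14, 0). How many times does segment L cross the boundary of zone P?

0

The segment lies entirely outside zone P and never meets its boundary.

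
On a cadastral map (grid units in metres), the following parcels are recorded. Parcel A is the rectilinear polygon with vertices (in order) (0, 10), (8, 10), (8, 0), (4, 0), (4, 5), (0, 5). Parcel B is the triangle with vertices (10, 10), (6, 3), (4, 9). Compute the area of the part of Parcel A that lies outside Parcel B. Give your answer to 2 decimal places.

44.17

|Parcel A| = 60, |Parcel A∩Parcel B| = 15.8333.
|Parcel A ∖ Parcel B| = |Parcel A| − |Parcel A∩Parcel B| = 60 − 15.8333 = 44.17.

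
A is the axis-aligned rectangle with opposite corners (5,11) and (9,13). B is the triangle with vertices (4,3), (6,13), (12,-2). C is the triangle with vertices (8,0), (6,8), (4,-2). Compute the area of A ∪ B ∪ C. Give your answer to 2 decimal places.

By inclusion–exclusion:
Individual areas: |A| = 8, |B| = 45, |C| = 18.
|A∩B| = 1.2.
|A∩C| = 0.
|B∩C| = 9.2593.
|A∩B∩C| = 0.
|A ∪ B ∪ C| = 71 − 10.4593 + 0 = 60.54.

60.54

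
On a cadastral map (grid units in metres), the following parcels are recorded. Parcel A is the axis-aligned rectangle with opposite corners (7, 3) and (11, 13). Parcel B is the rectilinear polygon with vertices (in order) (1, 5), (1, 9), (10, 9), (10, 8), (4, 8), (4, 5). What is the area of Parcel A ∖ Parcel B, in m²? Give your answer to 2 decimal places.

37.00

|Parcel A| = 40, |Parcel A∩Parcel B| = 3.
|Parcel A ∖ Parcel B| = |Parcel A| − |Parcel A∩Parcel B| = 40 − 3 = 37.00.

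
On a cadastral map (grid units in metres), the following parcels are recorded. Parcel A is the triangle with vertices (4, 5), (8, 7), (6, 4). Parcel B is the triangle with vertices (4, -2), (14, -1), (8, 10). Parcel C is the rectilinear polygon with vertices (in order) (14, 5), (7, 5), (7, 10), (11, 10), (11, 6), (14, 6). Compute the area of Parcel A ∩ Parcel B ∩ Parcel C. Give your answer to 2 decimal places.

The intersection is the polygon with vertices (7,5.5), (7,6.5), (8,7).
By the shoelace formula its area is 0.50.

0.50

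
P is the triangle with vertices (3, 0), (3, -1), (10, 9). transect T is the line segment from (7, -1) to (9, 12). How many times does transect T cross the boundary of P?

2

The segment meets the boundary at (8.178,6.658), (8.127,6.324).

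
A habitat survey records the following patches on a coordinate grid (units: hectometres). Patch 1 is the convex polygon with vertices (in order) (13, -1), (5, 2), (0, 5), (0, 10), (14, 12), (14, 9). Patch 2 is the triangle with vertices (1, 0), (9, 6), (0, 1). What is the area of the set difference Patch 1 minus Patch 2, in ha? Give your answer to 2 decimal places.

|Patch 1| = 128.5, |Patch 1∩Patch 2| = 2.5527.
|Patch 1 ∖ Patch 2| = |Patch 1| − |Patch 1∩Patch 2| = 128.5 − 2.5527 = 125.95.

125.95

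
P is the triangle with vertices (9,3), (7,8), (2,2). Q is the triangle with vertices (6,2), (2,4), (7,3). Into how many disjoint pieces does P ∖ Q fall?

2

P ∖ Q splits into 2 disjoint pieces (area 14.2619, area 1.9346).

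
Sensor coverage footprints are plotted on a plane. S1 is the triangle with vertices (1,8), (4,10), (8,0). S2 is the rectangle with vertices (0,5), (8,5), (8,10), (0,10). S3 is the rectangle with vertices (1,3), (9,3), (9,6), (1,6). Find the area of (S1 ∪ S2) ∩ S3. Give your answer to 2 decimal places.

The region (S1 ∪ S2) ∩ S3 is the polygon with vertices (3.625,5), (1,5), (1,6), (8,6), (8,5), (6,5), (6.8,3), (5.375,3).
By the shoelace formula its area is 10.80.

10.80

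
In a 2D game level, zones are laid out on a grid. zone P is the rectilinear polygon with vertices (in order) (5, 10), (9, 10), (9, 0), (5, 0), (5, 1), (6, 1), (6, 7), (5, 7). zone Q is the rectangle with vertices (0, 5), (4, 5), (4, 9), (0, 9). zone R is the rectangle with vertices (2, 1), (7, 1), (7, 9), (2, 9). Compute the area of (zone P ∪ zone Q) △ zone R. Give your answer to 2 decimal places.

54.00

|zone P ∪ zone Q| = 50.
|(zone P ∪ zone Q) ∩ zone R| = 18.
|(zone P ∪ zone Q) △ zone R| = 50 + 40 − 36 = 54.00.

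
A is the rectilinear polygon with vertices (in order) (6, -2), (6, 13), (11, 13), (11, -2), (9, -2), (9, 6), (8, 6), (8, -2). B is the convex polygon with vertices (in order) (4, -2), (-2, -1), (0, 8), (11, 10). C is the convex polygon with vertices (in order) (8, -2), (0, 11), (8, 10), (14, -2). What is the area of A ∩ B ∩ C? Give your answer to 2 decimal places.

The intersection is the polygon with vertices (8.25,9.5), (9.385,7.231), (8.667,6), (8,6), (8,4.857), (6,1.429), (6,9.091).
By the shoelace formula its area is 15.37.

15.37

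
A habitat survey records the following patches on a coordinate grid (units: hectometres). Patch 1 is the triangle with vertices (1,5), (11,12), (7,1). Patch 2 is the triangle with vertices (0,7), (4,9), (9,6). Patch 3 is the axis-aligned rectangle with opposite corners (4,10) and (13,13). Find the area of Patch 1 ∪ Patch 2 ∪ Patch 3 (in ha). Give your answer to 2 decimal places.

By inclusion–exclusion:
Individual areas: |Patch 1| = 41, |Patch 2| = 11, |Patch 3| = 27.
|Patch 1∩Patch 2| = 4.899.
|Patch 1∩Patch 3| = 2.1299.
|Patch 2∩Patch 3| = 0.
|Patch 1∩Patch 2∩Patch 3| = 0.
|Patch 1 ∪ Patch 2 ∪ Patch 3| = 79 − 7.0289 + 0 = 71.97.

71.97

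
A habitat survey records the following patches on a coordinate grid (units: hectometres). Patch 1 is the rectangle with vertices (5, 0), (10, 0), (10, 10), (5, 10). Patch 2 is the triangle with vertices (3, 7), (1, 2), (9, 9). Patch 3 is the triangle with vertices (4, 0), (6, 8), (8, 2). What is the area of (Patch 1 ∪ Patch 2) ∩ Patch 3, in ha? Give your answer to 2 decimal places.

12.25

The region (Patch 1 ∪ Patch 2) ∩ Patch 3 is the polygon with vertices (5,4), (6,8), (8,2), (5,0.5).
By the shoelace formula its area is 12.25.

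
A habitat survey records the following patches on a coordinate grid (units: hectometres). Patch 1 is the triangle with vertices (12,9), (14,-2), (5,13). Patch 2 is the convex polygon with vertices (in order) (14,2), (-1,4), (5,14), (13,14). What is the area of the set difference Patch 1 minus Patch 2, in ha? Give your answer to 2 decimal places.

3.73

|Patch 1| = 34.5, |Patch 1∩Patch 2| = 30.7733.
|Patch 1 ∖ Patch 2| = |Patch 1| − |Patch 1∩Patch 2| = 34.5 − 30.7733 = 3.73.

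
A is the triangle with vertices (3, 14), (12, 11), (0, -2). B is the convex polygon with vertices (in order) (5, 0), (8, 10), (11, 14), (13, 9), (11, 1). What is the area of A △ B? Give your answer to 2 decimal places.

|A| = 76.5, |B| = 61, |A∩B| = 12.1691.
|A △ B| = |A| + |B| − 2·|A∩B| = 76.5 + 61 − 24.3383 = 113.16.

113.16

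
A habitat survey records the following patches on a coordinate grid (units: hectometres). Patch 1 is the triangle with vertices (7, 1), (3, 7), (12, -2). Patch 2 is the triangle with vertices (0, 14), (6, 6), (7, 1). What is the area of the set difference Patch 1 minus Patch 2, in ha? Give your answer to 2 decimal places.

7.17

|Patch 1| = 9, |Patch 1∩Patch 2| = 1.8333.
|Patch 1 ∖ Patch 2| = |Patch 1| − |Patch 1∩Patch 2| = 9 − 1.8333 = 7.17.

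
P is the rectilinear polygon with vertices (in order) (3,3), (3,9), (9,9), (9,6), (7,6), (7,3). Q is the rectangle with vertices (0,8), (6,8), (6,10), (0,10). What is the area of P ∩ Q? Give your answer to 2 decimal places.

The intersection is the polygon with vertices (3,9), (6,9), (6,8), (3,8).
By the shoelace formula its area is 3.00.

3.00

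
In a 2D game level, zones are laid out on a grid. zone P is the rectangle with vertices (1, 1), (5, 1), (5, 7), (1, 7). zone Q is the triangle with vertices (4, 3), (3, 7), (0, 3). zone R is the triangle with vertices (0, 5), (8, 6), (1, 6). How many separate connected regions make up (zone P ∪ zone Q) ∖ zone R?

2

(zone P ∪ zone Q) ∖ zone R splits into 2 disjoint pieces (area 4, area 18.1667).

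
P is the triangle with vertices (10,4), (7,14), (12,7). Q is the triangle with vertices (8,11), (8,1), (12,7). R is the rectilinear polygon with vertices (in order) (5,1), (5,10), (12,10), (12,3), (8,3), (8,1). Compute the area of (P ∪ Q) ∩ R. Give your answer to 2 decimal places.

19.45

|P ∪ Q| = 24.1667.
|(P ∪ Q) ∩ R| = 19.45.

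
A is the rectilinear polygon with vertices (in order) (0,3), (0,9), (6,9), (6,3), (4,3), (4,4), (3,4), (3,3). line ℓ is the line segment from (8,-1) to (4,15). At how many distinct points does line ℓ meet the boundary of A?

2

The segment meets the boundary at (5.5,9), (6,7).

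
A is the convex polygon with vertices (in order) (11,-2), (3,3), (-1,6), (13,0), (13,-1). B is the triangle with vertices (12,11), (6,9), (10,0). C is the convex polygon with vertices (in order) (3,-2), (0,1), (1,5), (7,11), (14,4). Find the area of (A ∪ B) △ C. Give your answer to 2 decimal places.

|A ∪ B| = 53.4068.
|(A ∪ B) ∩ C| = 34.1652.
|(A ∪ B) △ C| = 53.4068 + 94 − 68.3304 = 79.08.

79.08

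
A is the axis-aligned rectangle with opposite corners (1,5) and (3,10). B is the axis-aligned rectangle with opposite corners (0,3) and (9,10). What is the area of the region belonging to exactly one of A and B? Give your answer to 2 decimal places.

53.00

|A∩B|: x∈[1,3], y∈[5,10] → 2·5 = 10.
|A △ B| = |A| + |B| − 2·|A∩B| = 10 + 63 − 20 = 53.00.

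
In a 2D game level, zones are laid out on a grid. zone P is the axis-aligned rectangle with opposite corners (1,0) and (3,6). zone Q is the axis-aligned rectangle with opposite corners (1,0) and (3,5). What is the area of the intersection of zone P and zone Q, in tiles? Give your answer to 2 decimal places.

10.00

|zone P∩zone Q|: x∈[1,3], y∈[0,5] → 2·5 = 10.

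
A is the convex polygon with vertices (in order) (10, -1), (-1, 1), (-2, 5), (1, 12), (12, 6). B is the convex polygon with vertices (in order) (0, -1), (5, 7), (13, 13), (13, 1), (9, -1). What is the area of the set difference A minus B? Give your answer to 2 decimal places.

52.59

|A| = 116.5, |A∩B| = 63.91.
|A ∖ B| = |A| − |A∩B| = 116.5 − 63.91 = 52.59.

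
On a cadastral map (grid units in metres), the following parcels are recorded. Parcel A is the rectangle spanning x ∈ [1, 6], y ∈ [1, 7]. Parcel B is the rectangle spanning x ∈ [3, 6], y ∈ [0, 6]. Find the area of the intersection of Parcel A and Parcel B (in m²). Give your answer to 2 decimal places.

15.00

|Parcel A∩Parcel B|: x∈[3,6], y∈[1,6] → 3·5 = 15.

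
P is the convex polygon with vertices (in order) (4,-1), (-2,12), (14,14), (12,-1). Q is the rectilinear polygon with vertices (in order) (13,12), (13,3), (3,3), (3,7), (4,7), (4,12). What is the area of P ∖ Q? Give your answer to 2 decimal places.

85.82

|P| = 170, |P∩Q| = 84.1833.
|P ∖ Q| = |P| − |P∩Q| = 170 − 84.1833 = 85.82.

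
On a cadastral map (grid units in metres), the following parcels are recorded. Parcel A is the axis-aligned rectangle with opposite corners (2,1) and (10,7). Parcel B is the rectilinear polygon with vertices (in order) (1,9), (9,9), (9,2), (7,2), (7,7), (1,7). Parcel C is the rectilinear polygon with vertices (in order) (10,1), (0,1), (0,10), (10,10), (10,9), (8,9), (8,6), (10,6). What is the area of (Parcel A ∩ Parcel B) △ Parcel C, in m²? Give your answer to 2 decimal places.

|Parcel A ∩ Parcel B| = 10.
|(Parcel A ∩ Parcel B) ∩ Parcel C| = 9.
|(Parcel A ∩ Parcel B) △ Parcel C| = 10 + 84 − 18 = 76.00.

76.00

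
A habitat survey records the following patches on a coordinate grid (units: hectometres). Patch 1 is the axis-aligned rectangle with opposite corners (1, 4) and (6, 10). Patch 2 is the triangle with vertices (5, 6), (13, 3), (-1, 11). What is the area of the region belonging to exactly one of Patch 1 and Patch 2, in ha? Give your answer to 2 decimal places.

29.67

|Patch 1| = 30, |Patch 2| = 11, |Patch 1∩Patch 2| = 5.6637.
|Patch 1 △ Patch 2| = |Patch 1| + |Patch 2| − 2·|Patch 1∩Patch 2| = 30 + 11 − 11.3274 = 29.67.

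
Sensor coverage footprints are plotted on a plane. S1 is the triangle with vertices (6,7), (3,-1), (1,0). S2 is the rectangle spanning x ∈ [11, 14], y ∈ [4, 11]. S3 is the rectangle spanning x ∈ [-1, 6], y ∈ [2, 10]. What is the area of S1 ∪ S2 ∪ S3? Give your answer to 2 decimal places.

82.26

By inclusion–exclusion:
Individual areas: |S1| = 9.5, |S2| = 21, |S3| = 56.
|S1∩S2| = 0.
|S1∩S3| = 4.2411.
|S2∩S3| = 0 (no overlap).
|S1∩S2∩S3| = 0.
|S1 ∪ S2 ∪ S3| = 86.5 − 4.2411 + 0 = 82.26.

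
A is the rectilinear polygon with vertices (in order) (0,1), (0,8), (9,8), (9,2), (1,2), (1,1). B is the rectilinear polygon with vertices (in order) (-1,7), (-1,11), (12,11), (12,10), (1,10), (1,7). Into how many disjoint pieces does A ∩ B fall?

A ∩ B is a single connected region.

1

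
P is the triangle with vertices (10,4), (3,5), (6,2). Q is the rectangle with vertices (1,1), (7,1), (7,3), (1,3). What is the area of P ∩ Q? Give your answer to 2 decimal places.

1.25

The intersection is the polygon with vertices (6,2), (5,3), (7,3), (7,2.5).
By the shoelace formula its area is 1.25.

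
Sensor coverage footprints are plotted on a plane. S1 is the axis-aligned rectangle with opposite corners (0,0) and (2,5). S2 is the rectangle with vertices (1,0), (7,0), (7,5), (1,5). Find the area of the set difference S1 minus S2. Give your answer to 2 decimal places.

5.00

|S1∩S2|: x∈[1,2], y∈[0,5] → 1·5 = 5.
|S1| = 10.
|S1 ∖ S2| = |S1| − |S1∩S2| = 10 − 5 = 5.00.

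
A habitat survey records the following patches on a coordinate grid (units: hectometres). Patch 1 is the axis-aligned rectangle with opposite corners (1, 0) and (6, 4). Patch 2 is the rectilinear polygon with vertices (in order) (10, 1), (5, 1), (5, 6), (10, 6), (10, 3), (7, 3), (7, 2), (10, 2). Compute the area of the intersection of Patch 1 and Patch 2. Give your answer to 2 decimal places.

3.00

The intersection is the polygon with vertices (6,4), (6,1), (5,1), (5,4).
By the shoelace formula its area is 3.00.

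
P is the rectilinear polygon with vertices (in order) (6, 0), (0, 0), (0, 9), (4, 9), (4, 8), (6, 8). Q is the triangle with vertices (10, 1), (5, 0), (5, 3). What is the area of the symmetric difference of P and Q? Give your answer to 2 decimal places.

54.10

|P| = 52, |Q| = 7.5, |P∩Q| = 2.7.
|P △ Q| = |P| + |Q| − 2·|P∩Q| = 52 + 7.5 − 5.4 = 54.10.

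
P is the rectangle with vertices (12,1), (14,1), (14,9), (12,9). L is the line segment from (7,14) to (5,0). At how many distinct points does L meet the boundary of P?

0

The segment lies entirely outside P and never meets its boundary.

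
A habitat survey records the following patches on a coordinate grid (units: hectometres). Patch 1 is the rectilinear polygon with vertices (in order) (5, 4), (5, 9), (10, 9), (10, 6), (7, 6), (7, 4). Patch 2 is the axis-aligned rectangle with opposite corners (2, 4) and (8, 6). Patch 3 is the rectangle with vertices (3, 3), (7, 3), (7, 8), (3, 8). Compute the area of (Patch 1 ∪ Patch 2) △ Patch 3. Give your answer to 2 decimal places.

23.00

|Patch 1 ∪ Patch 2| = 27.
|(Patch 1 ∪ Patch 2) ∩ Patch 3| = 12.
|(Patch 1 ∪ Patch 2) △ Patch 3| = 27 + 20 − 24 = 23.00.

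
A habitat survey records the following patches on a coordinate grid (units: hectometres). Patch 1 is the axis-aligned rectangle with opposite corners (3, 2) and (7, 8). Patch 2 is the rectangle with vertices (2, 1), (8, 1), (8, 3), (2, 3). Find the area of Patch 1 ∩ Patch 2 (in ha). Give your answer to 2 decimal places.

|Patch 1∩Patch 2|: x∈[3,7], y∈[2,3] → 4·1 = 4.

4.00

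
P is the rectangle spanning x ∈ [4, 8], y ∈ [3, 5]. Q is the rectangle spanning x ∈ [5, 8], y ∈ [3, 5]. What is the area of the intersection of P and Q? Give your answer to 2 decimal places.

6.00

|P∩Q|: x∈[5,8], y∈[3,5] → 3·2 = 6.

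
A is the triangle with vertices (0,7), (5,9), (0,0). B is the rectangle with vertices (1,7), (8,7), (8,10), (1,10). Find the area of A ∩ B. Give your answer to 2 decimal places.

3.69

The intersection is the polygon with vertices (5,9), (3.889,7), (1,7), (1,7.4).
By the shoelace formula its area is 3.69.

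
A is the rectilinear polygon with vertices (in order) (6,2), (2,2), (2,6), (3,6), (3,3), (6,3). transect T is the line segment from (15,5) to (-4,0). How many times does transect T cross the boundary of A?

2

The segment meets the boundary at (3.6,2), (6,2.632).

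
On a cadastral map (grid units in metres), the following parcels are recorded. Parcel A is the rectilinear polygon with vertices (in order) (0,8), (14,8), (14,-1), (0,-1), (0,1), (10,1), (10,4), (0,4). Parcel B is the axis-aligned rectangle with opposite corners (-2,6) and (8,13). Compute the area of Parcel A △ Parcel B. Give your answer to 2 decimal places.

|Parcel A| = 96, |Parcel B| = 70, |Parcel A∩Parcel B| = 16.
|Parcel A △ Parcel B| = |Parcel A| + |Parcel B| − 2·|Parcel A∩Parcel B| = 96 + 70 − 32 = 134.00.

134.00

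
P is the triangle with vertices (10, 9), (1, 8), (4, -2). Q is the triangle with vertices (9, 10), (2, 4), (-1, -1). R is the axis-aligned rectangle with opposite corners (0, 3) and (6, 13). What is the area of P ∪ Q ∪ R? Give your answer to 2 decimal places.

By inclusion–exclusion:
Individual areas: |P| = 46.5, |Q| = 8.5, |R| = 60.
|P∩Q| = 5.1681.
|P∩R| = 22.6389.
|Q∩R| = 4.9344.
|P∩Q∩R| = 4.2708.
|P ∪ Q ∪ R| = 115 − 32.7414 + 4.2708 = 86.53.

86.53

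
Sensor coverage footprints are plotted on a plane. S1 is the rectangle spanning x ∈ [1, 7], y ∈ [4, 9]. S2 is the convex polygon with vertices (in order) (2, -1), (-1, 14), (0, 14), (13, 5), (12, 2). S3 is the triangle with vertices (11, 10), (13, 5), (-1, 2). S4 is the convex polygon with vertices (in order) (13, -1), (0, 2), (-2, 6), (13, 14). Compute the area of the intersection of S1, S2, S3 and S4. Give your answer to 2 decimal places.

The intersection is the polygon with vertices (2,4), (7,7.333), (7,4).
By the shoelace formula its area is 8.33.

8.33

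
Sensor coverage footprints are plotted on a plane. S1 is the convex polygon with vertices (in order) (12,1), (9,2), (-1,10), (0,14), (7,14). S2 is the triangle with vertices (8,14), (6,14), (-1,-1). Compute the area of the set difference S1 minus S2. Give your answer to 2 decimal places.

|S1| = 83, |S1∩S2| = 10.5234.
|S1 ∖ S2| = |S1| − |S1∩S2| = 83 − 10.5234 = 72.48.

72.48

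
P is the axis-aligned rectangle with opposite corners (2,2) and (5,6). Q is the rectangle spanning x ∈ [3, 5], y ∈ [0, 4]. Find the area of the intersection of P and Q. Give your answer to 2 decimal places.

4.00

|P∩Q|: x∈[3,5], y∈[2,4] → 2·2 = 4.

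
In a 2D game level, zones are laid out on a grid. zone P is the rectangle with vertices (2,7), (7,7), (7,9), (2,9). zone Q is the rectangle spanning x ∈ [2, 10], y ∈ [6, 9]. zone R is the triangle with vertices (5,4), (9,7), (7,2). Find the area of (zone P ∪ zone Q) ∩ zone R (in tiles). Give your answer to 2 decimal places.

The region (zone P ∪ zone Q) ∩ zone R is the polygon with vertices (7.667,6), (9,7), (8.6,6).
By the shoelace formula its area is 0.47.

0.47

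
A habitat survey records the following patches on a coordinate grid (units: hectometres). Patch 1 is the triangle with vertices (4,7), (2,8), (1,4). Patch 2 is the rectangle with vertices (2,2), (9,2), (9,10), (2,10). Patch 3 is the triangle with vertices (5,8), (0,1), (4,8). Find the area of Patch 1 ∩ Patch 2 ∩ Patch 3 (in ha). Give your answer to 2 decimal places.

0.44

The intersection is the polygon with vertices (2.667,5.667), (3.556,7.222), (4,7).
By the shoelace formula its area is 0.44.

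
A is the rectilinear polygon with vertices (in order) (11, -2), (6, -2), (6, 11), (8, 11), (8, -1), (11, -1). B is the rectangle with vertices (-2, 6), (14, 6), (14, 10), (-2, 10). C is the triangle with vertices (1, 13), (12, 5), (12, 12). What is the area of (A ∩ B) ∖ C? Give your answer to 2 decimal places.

|A ∩ B| = 8.
|(A ∩ B) ∩ C| = 2.7273.
|(A ∩ B) ∖ C| = 8 − 2.7273 = 5.27.

5.27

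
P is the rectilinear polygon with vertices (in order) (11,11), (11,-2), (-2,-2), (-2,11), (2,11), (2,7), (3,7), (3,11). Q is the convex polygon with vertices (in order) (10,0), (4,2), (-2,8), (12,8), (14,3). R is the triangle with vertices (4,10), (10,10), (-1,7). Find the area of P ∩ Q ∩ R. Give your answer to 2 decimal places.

The intersection is the polygon with vertices (2,8), (2,7.818), (-1,7), (0.667,8).
By the shoelace formula its area is 0.94.

0.94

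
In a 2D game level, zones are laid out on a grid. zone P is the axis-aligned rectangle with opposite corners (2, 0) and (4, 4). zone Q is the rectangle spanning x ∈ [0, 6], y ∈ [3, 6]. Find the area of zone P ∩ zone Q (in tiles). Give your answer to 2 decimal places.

2.00

|zone P∩zone Q|: x∈[2,4], y∈[3,4] → 2·1 = 2.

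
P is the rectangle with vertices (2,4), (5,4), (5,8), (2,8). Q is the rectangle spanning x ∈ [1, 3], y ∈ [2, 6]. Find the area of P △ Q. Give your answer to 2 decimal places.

|P∩Q|: x∈[2,3], y∈[4,6] → 1·2 = 2.
|P △ Q| = |P| + |Q| − 2·|P∩Q| = 12 + 8 − 4 = 16.00.

16.00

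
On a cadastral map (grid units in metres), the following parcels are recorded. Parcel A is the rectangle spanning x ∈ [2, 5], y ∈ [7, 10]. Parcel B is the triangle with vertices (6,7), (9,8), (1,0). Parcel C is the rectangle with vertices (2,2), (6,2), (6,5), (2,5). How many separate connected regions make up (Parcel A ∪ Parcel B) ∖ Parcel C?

3

(Parcel A ∪ Parcel B) ∖ Parcel C splits into 3 disjoint pieces (area 9, area 4.4286, area 0.5714).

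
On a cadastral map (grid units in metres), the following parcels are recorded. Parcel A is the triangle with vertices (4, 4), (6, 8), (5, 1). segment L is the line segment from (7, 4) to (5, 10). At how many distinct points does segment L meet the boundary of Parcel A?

The segment meets the boundary at (5.8,7.6), (5.9,7.3).

2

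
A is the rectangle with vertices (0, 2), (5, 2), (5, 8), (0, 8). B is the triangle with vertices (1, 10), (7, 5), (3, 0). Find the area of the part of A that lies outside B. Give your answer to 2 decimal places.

|A| = 30, |A∩B| = 16.8333.
|A ∖ B| = |A| − |A∩B| = 30 − 16.8333 = 13.17.

13.17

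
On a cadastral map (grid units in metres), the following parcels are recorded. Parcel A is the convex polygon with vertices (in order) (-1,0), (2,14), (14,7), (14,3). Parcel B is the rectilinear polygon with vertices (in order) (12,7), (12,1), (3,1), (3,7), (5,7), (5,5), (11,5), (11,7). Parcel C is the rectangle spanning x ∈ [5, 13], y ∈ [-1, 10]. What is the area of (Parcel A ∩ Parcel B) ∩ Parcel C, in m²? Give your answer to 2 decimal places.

|Parcel A ∩ Parcel B| = 35.6.
|(Parcel A ∩ Parcel B) ∩ Parcel C| = 23.70.

23.70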